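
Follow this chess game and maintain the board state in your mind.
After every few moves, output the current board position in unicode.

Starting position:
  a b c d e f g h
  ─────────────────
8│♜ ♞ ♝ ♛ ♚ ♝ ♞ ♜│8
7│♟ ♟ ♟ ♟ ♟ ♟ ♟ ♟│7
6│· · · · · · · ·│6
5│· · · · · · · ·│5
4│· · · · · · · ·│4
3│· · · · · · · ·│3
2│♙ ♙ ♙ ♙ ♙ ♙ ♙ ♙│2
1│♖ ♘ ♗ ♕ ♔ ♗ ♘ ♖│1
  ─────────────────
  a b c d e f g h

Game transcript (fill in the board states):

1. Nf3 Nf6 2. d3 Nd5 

  a b c d e f g h
  ─────────────────
8│♜ ♞ ♝ ♛ ♚ ♝ · ♜│8
7│♟ ♟ ♟ ♟ ♟ ♟ ♟ ♟│7
6│· · · · · · · ·│6
5│· · · ♞ · · · ·│5
4│· · · · · · · ·│4
3│· · · ♙ · ♘ · ·│3
2│♙ ♙ ♙ · ♙ ♙ ♙ ♙│2
1│♖ ♘ ♗ ♕ ♔ ♗ · ♖│1
  ─────────────────
  a b c d e f g h

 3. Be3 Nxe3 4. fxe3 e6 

  a b c d e f g h
  ─────────────────
8│♜ ♞ ♝ ♛ ♚ ♝ · ♜│8
7│♟ ♟ ♟ ♟ · ♟ ♟ ♟│7
6│· · · · ♟ · · ·│6
5│· · · · · · · ·│5
4│· · · · · · · ·│4
3│· · · ♙ ♙ ♘ · ·│3
2│♙ ♙ ♙ · ♙ · ♙ ♙│2
1│♖ ♘ · ♕ ♔ ♗ · ♖│1
  ─────────────────
  a b c d e f g h

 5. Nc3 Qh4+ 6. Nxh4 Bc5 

  a b c d e f g h
  ─────────────────
8│♜ ♞ ♝ · ♚ · · ♜│8
7│♟ ♟ ♟ ♟ · ♟ ♟ ♟│7
6│· · · · ♟ · · ·│6
5│· · ♝ · · · · ·│5
4│· · · · · · · ♘│4
3│· · ♘ ♙ ♙ · · ·│3
2│♙ ♙ ♙ · ♙ · ♙ ♙│2
1│♖ · · ♕ ♔ ♗ · ♖│1
  ─────────────────
  a b c d e f g h

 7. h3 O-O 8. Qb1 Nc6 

  a b c d e f g h
  ─────────────────
8│♜ · ♝ · · ♜ ♚ ·│8
7│♟ ♟ ♟ ♟ · ♟ ♟ ♟│7
6│· · ♞ · ♟ · · ·│6
5│· · ♝ · · · · ·│5
4│· · · · · · · ♘│4
3│· · ♘ ♙ ♙ · · ♙│3
2│♙ ♙ ♙ · ♙ · ♙ ·│2
1│♖ ♕ · · ♔ ♗ · ♖│1
  ─────────────────
  a b c d e f g h

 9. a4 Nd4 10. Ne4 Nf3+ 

  a b c d e f g h
  ─────────────────
8│♜ · ♝ · · ♜ ♚ ·│8
7│♟ ♟ ♟ ♟ · ♟ ♟ ♟│7
6│· · · · ♟ · · ·│6
5│· · ♝ · · · · ·│5
4│♙ · · · ♘ · · ♘│4
3│· · · ♙ ♙ ♞ · ♙│3
2│· ♙ ♙ · ♙ · ♙ ·│2
1│♖ ♕ · · ♔ ♗ · ♖│1
  ─────────────────
  a b c d e f g h



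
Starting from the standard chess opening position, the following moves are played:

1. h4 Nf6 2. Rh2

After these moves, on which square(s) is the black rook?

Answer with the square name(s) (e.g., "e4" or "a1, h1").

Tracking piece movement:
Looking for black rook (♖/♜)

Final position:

  a b c d e f g h
  ─────────────────
8│♜ ♞ ♝ ♛ ♚ ♝ · ♜│8
7│♟ ♟ ♟ ♟ ♟ ♟ ♟ ♟│7
6│· · · · · ♞ · ·│6
5│· · · · · · · ·│5
4│· · · · · · · ♙│4
3│· · · · · · · ·│3
2│♙ ♙ ♙ ♙ ♙ ♙ ♙ ♖│2
1│♖ ♘ ♗ ♕ ♔ ♗ ♘ ·│1
  ─────────────────
  a b c d e f g h


a8, h8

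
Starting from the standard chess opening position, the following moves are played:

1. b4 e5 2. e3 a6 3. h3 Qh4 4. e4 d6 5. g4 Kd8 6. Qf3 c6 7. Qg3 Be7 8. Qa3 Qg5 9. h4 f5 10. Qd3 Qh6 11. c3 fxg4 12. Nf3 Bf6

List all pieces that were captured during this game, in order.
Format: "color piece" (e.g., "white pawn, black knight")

Tracking captures:
  fxg4: captured white pawn

white pawn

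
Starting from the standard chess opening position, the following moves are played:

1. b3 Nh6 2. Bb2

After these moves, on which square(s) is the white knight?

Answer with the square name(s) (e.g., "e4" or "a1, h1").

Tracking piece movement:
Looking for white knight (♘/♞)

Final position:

  a b c d e f g h
  ─────────────────
8│♜ ♞ ♝ ♛ ♚ ♝ · ♜│8
7│♟ ♟ ♟ ♟ ♟ ♟ ♟ ♟│7
6│· · · · · · · ♞│6
5│· · · · · · · ·│5
4│· · · · · · · ·│4
3│· ♙ · · · · · ·│3
2│♙ ♗ ♙ ♙ ♙ ♙ ♙ ♙│2
1│♖ ♘ · ♕ ♔ ♗ ♘ ♖│1
  ─────────────────
  a b c d e f g h


b1, g1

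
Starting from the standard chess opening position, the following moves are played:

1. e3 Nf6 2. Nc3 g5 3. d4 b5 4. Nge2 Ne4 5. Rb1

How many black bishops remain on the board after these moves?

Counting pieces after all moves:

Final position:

  a b c d e f g h
  ─────────────────
8│♜ ♞ ♝ ♛ ♚ ♝ · ♜│8
7│♟ · ♟ ♟ ♟ ♟ · ♟│7
6│· · · · · · · ·│6
5│· ♟ · · · · ♟ ·│5
4│· · · ♙ ♞ · · ·│4
3│· · ♘ · ♙ · · ·│3
2│♙ ♙ ♙ · ♘ ♙ ♙ ♙│2
1│· ♖ ♗ ♕ ♔ ♗ · ♖│1
  ─────────────────
  a b c d e f g h


2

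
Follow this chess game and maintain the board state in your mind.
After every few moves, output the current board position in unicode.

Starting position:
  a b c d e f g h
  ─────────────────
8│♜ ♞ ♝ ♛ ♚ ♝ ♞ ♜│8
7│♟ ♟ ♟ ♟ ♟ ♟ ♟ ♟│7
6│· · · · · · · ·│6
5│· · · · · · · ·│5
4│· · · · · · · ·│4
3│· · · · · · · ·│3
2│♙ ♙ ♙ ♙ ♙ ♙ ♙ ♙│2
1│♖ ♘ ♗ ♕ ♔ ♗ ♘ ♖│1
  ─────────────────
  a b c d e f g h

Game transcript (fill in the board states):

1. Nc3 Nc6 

  a b c d e f g h
  ─────────────────
8│♜ · ♝ ♛ ♚ ♝ ♞ ♜│8
7│♟ ♟ ♟ ♟ ♟ ♟ ♟ ♟│7
6│· · ♞ · · · · ·│6
5│· · · · · · · ·│5
4│· · · · · · · ·│4
3│· · ♘ · · · · ·│3
2│♙ ♙ ♙ ♙ ♙ ♙ ♙ ♙│2
1│♖ · ♗ ♕ ♔ ♗ ♘ ♖│1
  ─────────────────
  a b c d e f g h

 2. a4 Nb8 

  a b c d e f g h
  ─────────────────
8│♜ ♞ ♝ ♛ ♚ ♝ ♞ ♜│8
7│♟ ♟ ♟ ♟ ♟ ♟ ♟ ♟│7
6│· · · · · · · ·│6
5│· · · · · · · ·│5
4│♙ · · · · · · ·│4
3│· · ♘ · · · · ·│3
2│· ♙ ♙ ♙ ♙ ♙ ♙ ♙│2
1│♖ · ♗ ♕ ♔ ♗ ♘ ♖│1
  ─────────────────
  a b c d e f g h

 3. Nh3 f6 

  a b c d e f g h
  ─────────────────
8│♜ ♞ ♝ ♛ ♚ ♝ ♞ ♜│8
7│♟ ♟ ♟ ♟ ♟ · ♟ ♟│7
6│· · · · · ♟ · ·│6
5│· · · · · · · ·│5
4│♙ · · · · · · ·│4
3│· · ♘ · · · · ♘│3
2│· ♙ ♙ ♙ ♙ ♙ ♙ ♙│2
1│♖ · ♗ ♕ ♔ ♗ · ♖│1
  ─────────────────
  a b c d e f g h

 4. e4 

  a b c d e f g h
  ─────────────────
8│♜ ♞ ♝ ♛ ♚ ♝ ♞ ♜│8
7│♟ ♟ ♟ ♟ ♟ · ♟ ♟│7
6│· · · · · ♟ · ·│6
5│· · · · · · · ·│5
4│♙ · · · ♙ · · ·│4
3│· · ♘ · · · · ♘│3
2│· ♙ ♙ ♙ · ♙ ♙ ♙│2
1│♖ · ♗ ♕ ♔ ♗ · ♖│1
  ─────────────────
  a b c d e f g h


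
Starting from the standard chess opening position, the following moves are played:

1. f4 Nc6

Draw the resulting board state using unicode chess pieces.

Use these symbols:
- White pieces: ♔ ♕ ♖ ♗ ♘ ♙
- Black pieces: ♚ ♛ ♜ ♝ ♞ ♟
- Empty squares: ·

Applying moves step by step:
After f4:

♜ ♞ ♝ ♛ ♚ ♝ ♞ ♜
♟ ♟ ♟ ♟ ♟ ♟ ♟ ♟
· · · · · · · ·
· · · · · · · ·
· · · · · ♙ · ·
· · · · · · · ·
♙ ♙ ♙ ♙ ♙ · ♙ ♙
♖ ♘ ♗ ♕ ♔ ♗ ♘ ♖


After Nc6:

♜ · ♝ ♛ ♚ ♝ ♞ ♜
♟ ♟ ♟ ♟ ♟ ♟ ♟ ♟
· · ♞ · · · · ·
· · · · · · · ·
· · · · · ♙ · ·
· · · · · · · ·
♙ ♙ ♙ ♙ ♙ · ♙ ♙
♖ ♘ ♗ ♕ ♔ ♗ ♘ ♖



  a b c d e f g h
  ─────────────────
8│♜ · ♝ ♛ ♚ ♝ ♞ ♜│8
7│♟ ♟ ♟ ♟ ♟ ♟ ♟ ♟│7
6│· · ♞ · · · · ·│6
5│· · · · · · · ·│5
4│· · · · · ♙ · ·│4
3│· · · · · · · ·│3
2│♙ ♙ ♙ ♙ ♙ · ♙ ♙│2
1│♖ ♘ ♗ ♕ ♔ ♗ ♘ ♖│1
  ─────────────────
  a b c d e f g h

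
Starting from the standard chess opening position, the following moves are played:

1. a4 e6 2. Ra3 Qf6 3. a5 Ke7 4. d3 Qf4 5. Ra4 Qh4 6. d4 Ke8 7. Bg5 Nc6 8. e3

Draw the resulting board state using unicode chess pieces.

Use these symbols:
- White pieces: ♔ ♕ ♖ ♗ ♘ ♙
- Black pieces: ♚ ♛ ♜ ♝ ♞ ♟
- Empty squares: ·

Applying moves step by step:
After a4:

♜ ♞ ♝ ♛ ♚ ♝ ♞ ♜
♟ ♟ ♟ ♟ ♟ ♟ ♟ ♟
· · · · · · · ·
· · · · · · · ·
♙ · · · · · · ·
· · · · · · · ·
· ♙ ♙ ♙ ♙ ♙ ♙ ♙
♖ ♘ ♗ ♕ ♔ ♗ ♘ ♖


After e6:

♜ ♞ ♝ ♛ ♚ ♝ ♞ ♜
♟ ♟ ♟ ♟ · ♟ ♟ ♟
· · · · ♟ · · ·
· · · · · · · ·
♙ · · · · · · ·
· · · · · · · ·
· ♙ ♙ ♙ ♙ ♙ ♙ ♙
♖ ♘ ♗ ♕ ♔ ♗ ♘ ♖


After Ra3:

♜ ♞ ♝ ♛ ♚ ♝ ♞ ♜
♟ ♟ ♟ ♟ · ♟ ♟ ♟
· · · · ♟ · · ·
· · · · · · · ·
♙ · · · · · · ·
♖ · · · · · · ·
· ♙ ♙ ♙ ♙ ♙ ♙ ♙
· ♘ ♗ ♕ ♔ ♗ ♘ ♖


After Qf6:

♜ ♞ ♝ · ♚ ♝ ♞ ♜
♟ ♟ ♟ ♟ · ♟ ♟ ♟
· · · · ♟ ♛ · ·
· · · · · · · ·
♙ · · · · · · ·
♖ · · · · · · ·
· ♙ ♙ ♙ ♙ ♙ ♙ ♙
· ♘ ♗ ♕ ♔ ♗ ♘ ♖


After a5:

♜ ♞ ♝ · ♚ ♝ ♞ ♜
♟ ♟ ♟ ♟ · ♟ ♟ ♟
· · · · ♟ ♛ · ·
♙ · · · · · · ·
· · · · · · · ·
♖ · · · · · · ·
· ♙ ♙ ♙ ♙ ♙ ♙ ♙
· ♘ ♗ ♕ ♔ ♗ ♘ ♖


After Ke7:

♜ ♞ ♝ · · ♝ ♞ ♜
♟ ♟ ♟ ♟ ♚ ♟ ♟ ♟
· · · · ♟ ♛ · ·
♙ · · · · · · ·
· · · · · · · ·
♖ · · · · · · ·
· ♙ ♙ ♙ ♙ ♙ ♙ ♙
· ♘ ♗ ♕ ♔ ♗ ♘ ♖


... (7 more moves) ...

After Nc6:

♜ · ♝ · ♚ ♝ ♞ ♜
♟ ♟ ♟ ♟ · ♟ ♟ ♟
· · ♞ · ♟ · · ·
♙ · · · · · ♗ ·
♖ · · ♙ · · · ♛
· · · · · · · ·
· ♙ ♙ · ♙ ♙ ♙ ♙
· ♘ · ♕ ♔ ♗ ♘ ♖


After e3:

♜ · ♝ · ♚ ♝ ♞ ♜
♟ ♟ ♟ ♟ · ♟ ♟ ♟
· · ♞ · ♟ · · ·
♙ · · · · · ♗ ·
♖ · · ♙ · · · ♛
· · · · ♙ · · ·
· ♙ ♙ · · ♙ ♙ ♙
· ♘ · ♕ ♔ ♗ ♘ ♖



  a b c d e f g h
  ─────────────────
8│♜ · ♝ · ♚ ♝ ♞ ♜│8
7│♟ ♟ ♟ ♟ · ♟ ♟ ♟│7
6│· · ♞ · ♟ · · ·│6
5│♙ · · · · · ♗ ·│5
4│♖ · · ♙ · · · ♛│4
3│· · · · ♙ · · ·│3
2│· ♙ ♙ · · ♙ ♙ ♙│2
1│· ♘ · ♕ ♔ ♗ ♘ ♖│1
  ─────────────────
  a b c d e f g h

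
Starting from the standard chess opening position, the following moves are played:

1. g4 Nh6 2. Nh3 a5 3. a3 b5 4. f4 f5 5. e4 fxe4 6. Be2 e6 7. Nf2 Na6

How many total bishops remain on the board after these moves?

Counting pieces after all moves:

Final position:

  a b c d e f g h
  ─────────────────
8│♜ · ♝ ♛ ♚ ♝ · ♜│8
7│· · ♟ ♟ · · ♟ ♟│7
6│♞ · · · ♟ · · ♞│6
5│♟ ♟ · · · · · ·│5
4│· · · · ♟ ♙ ♙ ·│4
3│♙ · · · · · · ·│3
2│· ♙ ♙ ♙ ♗ ♘ · ♙│2
1│♖ ♘ ♗ ♕ ♔ · · ♖│1
  ─────────────────
  a b c d e f g h


4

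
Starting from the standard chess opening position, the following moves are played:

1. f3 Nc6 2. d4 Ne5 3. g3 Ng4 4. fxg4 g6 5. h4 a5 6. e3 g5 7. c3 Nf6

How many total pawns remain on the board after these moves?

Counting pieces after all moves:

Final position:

  a b c d e f g h
  ─────────────────
8│♜ · ♝ ♛ ♚ ♝ · ♜│8
7│· ♟ ♟ ♟ ♟ ♟ · ♟│7
6│· · · · · ♞ · ·│6
5│♟ · · · · · ♟ ·│5
4│· · · ♙ · · ♙ ♙│4
3│· · ♙ · ♙ · ♙ ·│3
2│♙ ♙ · · · · · ·│2
1│♖ ♘ ♗ ♕ ♔ ♗ ♘ ♖│1
  ─────────────────
  a b c d e f g h


16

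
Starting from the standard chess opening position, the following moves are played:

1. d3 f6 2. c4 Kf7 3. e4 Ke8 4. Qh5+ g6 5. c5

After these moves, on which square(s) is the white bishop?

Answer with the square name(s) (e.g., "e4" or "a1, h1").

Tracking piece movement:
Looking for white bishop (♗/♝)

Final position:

  a b c d e f g h
  ─────────────────
8│♜ ♞ ♝ ♛ ♚ ♝ ♞ ♜│8
7│♟ ♟ ♟ ♟ ♟ · · ♟│7
6│· · · · · ♟ ♟ ·│6
5│· · ♙ · · · · ♕│5
4│· · · · ♙ · · ·│4
3│· · · ♙ · · · ·│3
2│♙ ♙ · · · ♙ ♙ ♙│2
1│♖ ♘ ♗ · ♔ ♗ ♘ ♖│1
  ─────────────────
  a b c d e f g h


c1, f1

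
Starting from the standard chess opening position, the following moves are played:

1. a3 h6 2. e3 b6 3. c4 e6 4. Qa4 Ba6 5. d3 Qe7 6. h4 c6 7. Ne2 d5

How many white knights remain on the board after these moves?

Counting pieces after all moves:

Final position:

  a b c d e f g h
  ─────────────────
8│♜ ♞ · · ♚ ♝ ♞ ♜│8
7│♟ · · · ♛ ♟ ♟ ·│7
6│♝ ♟ ♟ · ♟ · · ♟│6
5│· · · ♟ · · · ·│5
4│♕ · ♙ · · · · ♙│4
3│♙ · · ♙ ♙ · · ·│3
2│· ♙ · · ♘ ♙ ♙ ·│2
1│♖ ♘ ♗ · ♔ ♗ · ♖│1
  ─────────────────
  a b c d e f g h


2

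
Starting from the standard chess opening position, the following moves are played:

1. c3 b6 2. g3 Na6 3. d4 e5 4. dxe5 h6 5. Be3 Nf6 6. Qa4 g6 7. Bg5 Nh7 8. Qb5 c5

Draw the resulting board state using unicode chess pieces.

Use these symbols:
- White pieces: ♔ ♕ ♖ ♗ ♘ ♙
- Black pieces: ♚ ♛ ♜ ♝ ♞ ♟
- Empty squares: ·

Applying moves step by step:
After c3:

♜ ♞ ♝ ♛ ♚ ♝ ♞ ♜
♟ ♟ ♟ ♟ ♟ ♟ ♟ ♟
· · · · · · · ·
· · · · · · · ·
· · · · · · · ·
· · ♙ · · · · ·
♙ ♙ · ♙ ♙ ♙ ♙ ♙
♖ ♘ ♗ ♕ ♔ ♗ ♘ ♖


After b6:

♜ ♞ ♝ ♛ ♚ ♝ ♞ ♜
♟ · ♟ ♟ ♟ ♟ ♟ ♟
· ♟ · · · · · ·
· · · · · · · ·
· · · · · · · ·
· · ♙ · · · · ·
♙ ♙ · ♙ ♙ ♙ ♙ ♙
♖ ♘ ♗ ♕ ♔ ♗ ♘ ♖


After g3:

♜ ♞ ♝ ♛ ♚ ♝ ♞ ♜
♟ · ♟ ♟ ♟ ♟ ♟ ♟
· ♟ · · · · · ·
· · · · · · · ·
· · · · · · · ·
· · ♙ · · · ♙ ·
♙ ♙ · ♙ ♙ ♙ · ♙
♖ ♘ ♗ ♕ ♔ ♗ ♘ ♖


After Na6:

♜ · ♝ ♛ ♚ ♝ ♞ ♜
♟ · ♟ ♟ ♟ ♟ ♟ ♟
♞ ♟ · · · · · ·
· · · · · · · ·
· · · · · · · ·
· · ♙ · · · ♙ ·
♙ ♙ · ♙ ♙ ♙ · ♙
♖ ♘ ♗ ♕ ♔ ♗ ♘ ♖


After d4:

♜ · ♝ ♛ ♚ ♝ ♞ ♜
♟ · ♟ ♟ ♟ ♟ ♟ ♟
♞ ♟ · · · · · ·
· · · · · · · ·
· · · ♙ · · · ·
· · ♙ · · · ♙ ·
♙ ♙ · · ♙ ♙ · ♙
♖ ♘ ♗ ♕ ♔ ♗ ♘ ♖


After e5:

♜ · ♝ ♛ ♚ ♝ ♞ ♜
♟ · ♟ ♟ · ♟ ♟ ♟
♞ ♟ · · · · · ·
· · · · ♟ · · ·
· · · ♙ · · · ·
· · ♙ · · · ♙ ·
♙ ♙ · · ♙ ♙ · ♙
♖ ♘ ♗ ♕ ♔ ♗ ♘ ♖


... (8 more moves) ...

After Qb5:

♜ · ♝ ♛ ♚ ♝ · ♜
♟ · ♟ ♟ · ♟ · ♞
♞ ♟ · · · · ♟ ♟
· ♕ · · ♙ · ♗ ·
· · · · · · · ·
· · ♙ · · · ♙ ·
♙ ♙ · · ♙ ♙ · ♙
♖ ♘ · · ♔ ♗ ♘ ♖


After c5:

♜ · ♝ ♛ ♚ ♝ · ♜
♟ · · ♟ · ♟ · ♞
♞ ♟ · · · · ♟ ♟
· ♕ ♟ · ♙ · ♗ ·
· · · · · · · ·
· · ♙ · · · ♙ ·
♙ ♙ · · ♙ ♙ · ♙
♖ ♘ · · ♔ ♗ ♘ ♖



  a b c d e f g h
  ─────────────────
8│♜ · ♝ ♛ ♚ ♝ · ♜│8
7│♟ · · ♟ · ♟ · ♞│7
6│♞ ♟ · · · · ♟ ♟│6
5│· ♕ ♟ · ♙ · ♗ ·│5
4│· · · · · · · ·│4
3│· · ♙ · · · ♙ ·│3
2│♙ ♙ · · ♙ ♙ · ♙│2
1│♖ ♘ · · ♔ ♗ ♘ ♖│1
  ─────────────────
  a b c d e f g h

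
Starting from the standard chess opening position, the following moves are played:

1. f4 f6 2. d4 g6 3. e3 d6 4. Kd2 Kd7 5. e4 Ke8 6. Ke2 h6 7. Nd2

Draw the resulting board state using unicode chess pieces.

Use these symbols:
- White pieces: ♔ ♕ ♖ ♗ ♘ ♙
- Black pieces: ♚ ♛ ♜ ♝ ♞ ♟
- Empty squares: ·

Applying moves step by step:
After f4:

♜ ♞ ♝ ♛ ♚ ♝ ♞ ♜
♟ ♟ ♟ ♟ ♟ ♟ ♟ ♟
· · · · · · · ·
· · · · · · · ·
· · · · · ♙ · ·
· · · · · · · ·
♙ ♙ ♙ ♙ ♙ · ♙ ♙
♖ ♘ ♗ ♕ ♔ ♗ ♘ ♖


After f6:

♜ ♞ ♝ ♛ ♚ ♝ ♞ ♜
♟ ♟ ♟ ♟ ♟ · ♟ ♟
· · · · · ♟ · ·
· · · · · · · ·
· · · · · ♙ · ·
· · · · · · · ·
♙ ♙ ♙ ♙ ♙ · ♙ ♙
♖ ♘ ♗ ♕ ♔ ♗ ♘ ♖


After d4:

♜ ♞ ♝ ♛ ♚ ♝ ♞ ♜
♟ ♟ ♟ ♟ ♟ · ♟ ♟
· · · · · ♟ · ·
· · · · · · · ·
· · · ♙ · ♙ · ·
· · · · · · · ·
♙ ♙ ♙ · ♙ · ♙ ♙
♖ ♘ ♗ ♕ ♔ ♗ ♘ ♖


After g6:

♜ ♞ ♝ ♛ ♚ ♝ ♞ ♜
♟ ♟ ♟ ♟ ♟ · · ♟
· · · · · ♟ ♟ ·
· · · · · · · ·
· · · ♙ · ♙ · ·
· · · · · · · ·
♙ ♙ ♙ · ♙ · ♙ ♙
♖ ♘ ♗ ♕ ♔ ♗ ♘ ♖


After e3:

♜ ♞ ♝ ♛ ♚ ♝ ♞ ♜
♟ ♟ ♟ ♟ ♟ · · ♟
· · · · · ♟ ♟ ·
· · · · · · · ·
· · · ♙ · ♙ · ·
· · · · ♙ · · ·
♙ ♙ ♙ · · · ♙ ♙
♖ ♘ ♗ ♕ ♔ ♗ ♘ ♖


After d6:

♜ ♞ ♝ ♛ ♚ ♝ ♞ ♜
♟ ♟ ♟ · ♟ · · ♟
· · · ♟ · ♟ ♟ ·
· · · · · · · ·
· · · ♙ · ♙ · ·
· · · · ♙ · · ·
♙ ♙ ♙ · · · ♙ ♙
♖ ♘ ♗ ♕ ♔ ♗ ♘ ♖


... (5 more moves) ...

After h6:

♜ ♞ ♝ ♛ ♚ ♝ ♞ ♜
♟ ♟ ♟ · ♟ · · ·
· · · ♟ · ♟ ♟ ♟
· · · · · · · ·
· · · ♙ ♙ ♙ · ·
· · · · · · · ·
♙ ♙ ♙ · ♔ · ♙ ♙
♖ ♘ ♗ ♕ · ♗ ♘ ♖


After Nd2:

♜ ♞ ♝ ♛ ♚ ♝ ♞ ♜
♟ ♟ ♟ · ♟ · · ·
· · · ♟ · ♟ ♟ ♟
· · · · · · · ·
· · · ♙ ♙ ♙ · ·
· · · · · · · ·
♙ ♙ ♙ ♘ ♔ · ♙ ♙
♖ · ♗ ♕ · ♗ ♘ ♖



  a b c d e f g h
  ─────────────────
8│♜ ♞ ♝ ♛ ♚ ♝ ♞ ♜│8
7│♟ ♟ ♟ · ♟ · · ·│7
6│· · · ♟ · ♟ ♟ ♟│6
5│· · · · · · · ·│5
4│· · · ♙ ♙ ♙ · ·│4
3│· · · · · · · ·│3
2│♙ ♙ ♙ ♘ ♔ · ♙ ♙│2
1│♖ · ♗ ♕ · ♗ ♘ ♖│1
  ─────────────────
  a b c d e f g h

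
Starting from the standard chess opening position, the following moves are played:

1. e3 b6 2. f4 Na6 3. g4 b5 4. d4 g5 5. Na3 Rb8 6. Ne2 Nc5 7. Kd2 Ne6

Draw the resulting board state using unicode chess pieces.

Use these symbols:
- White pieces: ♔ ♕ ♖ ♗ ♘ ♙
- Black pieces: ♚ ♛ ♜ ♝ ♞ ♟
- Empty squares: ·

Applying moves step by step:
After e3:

♜ ♞ ♝ ♛ ♚ ♝ ♞ ♜
♟ ♟ ♟ ♟ ♟ ♟ ♟ ♟
· · · · · · · ·
· · · · · · · ·
· · · · · · · ·
· · · · ♙ · · ·
♙ ♙ ♙ ♙ · ♙ ♙ ♙
♖ ♘ ♗ ♕ ♔ ♗ ♘ ♖


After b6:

♜ ♞ ♝ ♛ ♚ ♝ ♞ ♜
♟ · ♟ ♟ ♟ ♟ ♟ ♟
· ♟ · · · · · ·
· · · · · · · ·
· · · · · · · ·
· · · · ♙ · · ·
♙ ♙ ♙ ♙ · ♙ ♙ ♙
♖ ♘ ♗ ♕ ♔ ♗ ♘ ♖


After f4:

♜ ♞ ♝ ♛ ♚ ♝ ♞ ♜
♟ · ♟ ♟ ♟ ♟ ♟ ♟
· ♟ · · · · · ·
· · · · · · · ·
· · · · · ♙ · ·
· · · · ♙ · · ·
♙ ♙ ♙ ♙ · · ♙ ♙
♖ ♘ ♗ ♕ ♔ ♗ ♘ ♖


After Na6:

♜ · ♝ ♛ ♚ ♝ ♞ ♜
♟ · ♟ ♟ ♟ ♟ ♟ ♟
♞ ♟ · · · · · ·
· · · · · · · ·
· · · · · ♙ · ·
· · · · ♙ · · ·
♙ ♙ ♙ ♙ · · ♙ ♙
♖ ♘ ♗ ♕ ♔ ♗ ♘ ♖


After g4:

♜ · ♝ ♛ ♚ ♝ ♞ ♜
♟ · ♟ ♟ ♟ ♟ ♟ ♟
♞ ♟ · · · · · ·
· · · · · · · ·
· · · · · ♙ ♙ ·
· · · · ♙ · · ·
♙ ♙ ♙ ♙ · · · ♙
♖ ♘ ♗ ♕ ♔ ♗ ♘ ♖


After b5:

♜ · ♝ ♛ ♚ ♝ ♞ ♜
♟ · ♟ ♟ ♟ ♟ ♟ ♟
♞ · · · · · · ·
· ♟ · · · · · ·
· · · · · ♙ ♙ ·
· · · · ♙ · · ·
♙ ♙ ♙ ♙ · · · ♙
♖ ♘ ♗ ♕ ♔ ♗ ♘ ♖


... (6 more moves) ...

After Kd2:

· ♜ ♝ ♛ ♚ ♝ ♞ ♜
♟ · ♟ ♟ ♟ ♟ · ♟
· · · · · · · ·
· ♟ ♞ · · · ♟ ·
· · · ♙ · ♙ ♙ ·
♘ · · · ♙ · · ·
♙ ♙ ♙ ♔ ♘ · · ♙
♖ · ♗ ♕ · ♗ · ♖


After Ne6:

· ♜ ♝ ♛ ♚ ♝ ♞ ♜
♟ · ♟ ♟ ♟ ♟ · ♟
· · · · ♞ · · ·
· ♟ · · · · ♟ ·
· · · ♙ · ♙ ♙ ·
♘ · · · ♙ · · ·
♙ ♙ ♙ ♔ ♘ · · ♙
♖ · ♗ ♕ · ♗ · ♖



  a b c d e f g h
  ─────────────────
8│· ♜ ♝ ♛ ♚ ♝ ♞ ♜│8
7│♟ · ♟ ♟ ♟ ♟ · ♟│7
6│· · · · ♞ · · ·│6
5│· ♟ · · · · ♟ ·│5
4│· · · ♙ · ♙ ♙ ·│4
3│♘ · · · ♙ · · ·│3
2│♙ ♙ ♙ ♔ ♘ · · ♙│2
1│♖ · ♗ ♕ · ♗ · ♖│1
  ─────────────────
  a b c d e f g h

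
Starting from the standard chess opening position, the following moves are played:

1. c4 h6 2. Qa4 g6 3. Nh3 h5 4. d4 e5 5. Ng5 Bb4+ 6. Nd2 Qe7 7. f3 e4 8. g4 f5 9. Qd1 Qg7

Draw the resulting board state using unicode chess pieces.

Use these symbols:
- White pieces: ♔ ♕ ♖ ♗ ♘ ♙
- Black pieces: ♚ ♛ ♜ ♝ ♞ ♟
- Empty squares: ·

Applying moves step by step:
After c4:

♜ ♞ ♝ ♛ ♚ ♝ ♞ ♜
♟ ♟ ♟ ♟ ♟ ♟ ♟ ♟
· · · · · · · ·
· · · · · · · ·
· · ♙ · · · · ·
· · · · · · · ·
♙ ♙ · ♙ ♙ ♙ ♙ ♙
♖ ♘ ♗ ♕ ♔ ♗ ♘ ♖


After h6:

♜ ♞ ♝ ♛ ♚ ♝ ♞ ♜
♟ ♟ ♟ ♟ ♟ ♟ ♟ ·
· · · · · · · ♟
· · · · · · · ·
· · ♙ · · · · ·
· · · · · · · ·
♙ ♙ · ♙ ♙ ♙ ♙ ♙
♖ ♘ ♗ ♕ ♔ ♗ ♘ ♖


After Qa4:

♜ ♞ ♝ ♛ ♚ ♝ ♞ ♜
♟ ♟ ♟ ♟ ♟ ♟ ♟ ·
· · · · · · · ♟
· · · · · · · ·
♕ · ♙ · · · · ·
· · · · · · · ·
♙ ♙ · ♙ ♙ ♙ ♙ ♙
♖ ♘ ♗ · ♔ ♗ ♘ ♖


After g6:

♜ ♞ ♝ ♛ ♚ ♝ ♞ ♜
♟ ♟ ♟ ♟ ♟ ♟ · ·
· · · · · · ♟ ♟
· · · · · · · ·
♕ · ♙ · · · · ·
· · · · · · · ·
♙ ♙ · ♙ ♙ ♙ ♙ ♙
♖ ♘ ♗ · ♔ ♗ ♘ ♖


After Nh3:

♜ ♞ ♝ ♛ ♚ ♝ ♞ ♜
♟ ♟ ♟ ♟ ♟ ♟ · ·
· · · · · · ♟ ♟
· · · · · · · ·
♕ · ♙ · · · · ·
· · · · · · · ♘
♙ ♙ · ♙ ♙ ♙ ♙ ♙
♖ ♘ ♗ · ♔ ♗ · ♖


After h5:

♜ ♞ ♝ ♛ ♚ ♝ ♞ ♜
♟ ♟ ♟ ♟ ♟ ♟ · ·
· · · · · · ♟ ·
· · · · · · · ♟
♕ · ♙ · · · · ·
· · · · · · · ♘
♙ ♙ · ♙ ♙ ♙ ♙ ♙
♖ ♘ ♗ · ♔ ♗ · ♖


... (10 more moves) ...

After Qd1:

♜ ♞ ♝ · ♚ · ♞ ♜
♟ ♟ ♟ ♟ ♛ · · ·
· · · · · · ♟ ·
· · · · · ♟ ♘ ♟
· ♝ ♙ ♙ ♟ · ♙ ·
· · · · · ♙ · ·
♙ ♙ · ♘ ♙ · · ♙
♖ · ♗ ♕ ♔ ♗ · ♖


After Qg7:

♜ ♞ ♝ · ♚ · ♞ ♜
♟ ♟ ♟ ♟ · · ♛ ·
· · · · · · ♟ ·
· · · · · ♟ ♘ ♟
· ♝ ♙ ♙ ♟ · ♙ ·
· · · · · ♙ · ·
♙ ♙ · ♘ ♙ · · ♙
♖ · ♗ ♕ ♔ ♗ · ♖



  a b c d e f g h
  ─────────────────
8│♜ ♞ ♝ · ♚ · ♞ ♜│8
7│♟ ♟ ♟ ♟ · · ♛ ·│7
6│· · · · · · ♟ ·│6
5│· · · · · ♟ ♘ ♟│5
4│· ♝ ♙ ♙ ♟ · ♙ ·│4
3│· · · · · ♙ · ·│3
2│♙ ♙ · ♘ ♙ · · ♙│2
1│♖ · ♗ ♕ ♔ ♗ · ♖│1
  ─────────────────
  a b c d e f g h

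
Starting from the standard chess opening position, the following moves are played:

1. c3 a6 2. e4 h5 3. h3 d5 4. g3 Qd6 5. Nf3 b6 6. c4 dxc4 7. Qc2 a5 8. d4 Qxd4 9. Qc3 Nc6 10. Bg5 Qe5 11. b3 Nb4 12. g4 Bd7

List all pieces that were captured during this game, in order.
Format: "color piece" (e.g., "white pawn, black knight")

Tracking captures:
  dxc4: captured white pawn
  Qxd4: captured white pawn

white pawn, white pawn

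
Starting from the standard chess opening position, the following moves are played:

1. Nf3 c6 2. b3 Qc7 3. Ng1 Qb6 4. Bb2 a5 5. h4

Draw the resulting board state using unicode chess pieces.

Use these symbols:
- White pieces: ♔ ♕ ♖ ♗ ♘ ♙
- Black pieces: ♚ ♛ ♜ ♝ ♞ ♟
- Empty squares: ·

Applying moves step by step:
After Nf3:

♜ ♞ ♝ ♛ ♚ ♝ ♞ ♜
♟ ♟ ♟ ♟ ♟ ♟ ♟ ♟
· · · · · · · ·
· · · · · · · ·
· · · · · · · ·
· · · · · ♘ · ·
♙ ♙ ♙ ♙ ♙ ♙ ♙ ♙
♖ ♘ ♗ ♕ ♔ ♗ · ♖


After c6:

♜ ♞ ♝ ♛ ♚ ♝ ♞ ♜
♟ ♟ · ♟ ♟ ♟ ♟ ♟
· · ♟ · · · · ·
· · · · · · · ·
· · · · · · · ·
· · · · · ♘ · ·
♙ ♙ ♙ ♙ ♙ ♙ ♙ ♙
♖ ♘ ♗ ♕ ♔ ♗ · ♖


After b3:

♜ ♞ ♝ ♛ ♚ ♝ ♞ ♜
♟ ♟ · ♟ ♟ ♟ ♟ ♟
· · ♟ · · · · ·
· · · · · · · ·
· · · · · · · ·
· ♙ · · · ♘ · ·
♙ · ♙ ♙ ♙ ♙ ♙ ♙
♖ ♘ ♗ ♕ ♔ ♗ · ♖


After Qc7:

♜ ♞ ♝ · ♚ ♝ ♞ ♜
♟ ♟ ♛ ♟ ♟ ♟ ♟ ♟
· · ♟ · · · · ·
· · · · · · · ·
· · · · · · · ·
· ♙ · · · ♘ · ·
♙ · ♙ ♙ ♙ ♙ ♙ ♙
♖ ♘ ♗ ♕ ♔ ♗ · ♖


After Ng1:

♜ ♞ ♝ · ♚ ♝ ♞ ♜
♟ ♟ ♛ ♟ ♟ ♟ ♟ ♟
· · ♟ · · · · ·
· · · · · · · ·
· · · · · · · ·
· ♙ · · · · · ·
♙ · ♙ ♙ ♙ ♙ ♙ ♙
♖ ♘ ♗ ♕ ♔ ♗ ♘ ♖


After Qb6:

♜ ♞ ♝ · ♚ ♝ ♞ ♜
♟ ♟ · ♟ ♟ ♟ ♟ ♟
· ♛ ♟ · · · · ·
· · · · · · · ·
· · · · · · · ·
· ♙ · · · · · ·
♙ · ♙ ♙ ♙ ♙ ♙ ♙
♖ ♘ ♗ ♕ ♔ ♗ ♘ ♖


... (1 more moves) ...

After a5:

♜ ♞ ♝ · ♚ ♝ ♞ ♜
· ♟ · ♟ ♟ ♟ ♟ ♟
· ♛ ♟ · · · · ·
♟ · · · · · · ·
· · · · · · · ·
· ♙ · · · · · ·
♙ ♗ ♙ ♙ ♙ ♙ ♙ ♙
♖ ♘ · ♕ ♔ ♗ ♘ ♖


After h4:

♜ ♞ ♝ · ♚ ♝ ♞ ♜
· ♟ · ♟ ♟ ♟ ♟ ♟
· ♛ ♟ · · · · ·
♟ · · · · · · ·
· · · · · · · ♙
· ♙ · · · · · ·
♙ ♗ ♙ ♙ ♙ ♙ ♙ ·
♖ ♘ · ♕ ♔ ♗ ♘ ♖



  a b c d e f g h
  ─────────────────
8│♜ ♞ ♝ · ♚ ♝ ♞ ♜│8
7│· ♟ · ♟ ♟ ♟ ♟ ♟│7
6│· ♛ ♟ · · · · ·│6
5│♟ · · · · · · ·│5
4│· · · · · · · ♙│4
3│· ♙ · · · · · ·│3
2│♙ ♗ ♙ ♙ ♙ ♙ ♙ ·│2
1│♖ ♘ · ♕ ♔ ♗ ♘ ♖│1
  ─────────────────
  a b c d e f g h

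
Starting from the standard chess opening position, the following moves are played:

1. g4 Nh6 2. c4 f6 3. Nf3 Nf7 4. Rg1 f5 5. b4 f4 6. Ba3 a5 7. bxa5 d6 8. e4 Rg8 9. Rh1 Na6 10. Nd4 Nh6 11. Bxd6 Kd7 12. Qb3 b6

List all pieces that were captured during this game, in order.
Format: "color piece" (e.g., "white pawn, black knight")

Tracking captures:
  bxa5: captured black pawn
  Bxd6: captured black pawn

black pawn, black pawn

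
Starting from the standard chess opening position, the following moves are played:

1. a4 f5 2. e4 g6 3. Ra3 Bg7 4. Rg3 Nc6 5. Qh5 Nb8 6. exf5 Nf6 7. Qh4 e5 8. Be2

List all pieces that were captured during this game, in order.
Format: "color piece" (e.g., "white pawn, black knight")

Tracking captures:
  exf5: captured black pawn

black pawn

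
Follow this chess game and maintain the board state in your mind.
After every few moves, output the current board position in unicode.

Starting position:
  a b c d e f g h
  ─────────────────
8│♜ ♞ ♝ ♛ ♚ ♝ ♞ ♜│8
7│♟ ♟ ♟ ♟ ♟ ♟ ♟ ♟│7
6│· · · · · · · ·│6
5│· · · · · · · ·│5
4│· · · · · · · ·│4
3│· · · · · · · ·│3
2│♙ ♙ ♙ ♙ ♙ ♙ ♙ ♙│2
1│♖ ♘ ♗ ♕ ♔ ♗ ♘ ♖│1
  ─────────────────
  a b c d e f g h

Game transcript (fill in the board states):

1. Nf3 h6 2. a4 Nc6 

  a b c d e f g h
  ─────────────────
8│♜ · ♝ ♛ ♚ ♝ ♞ ♜│8
7│♟ ♟ ♟ ♟ ♟ ♟ ♟ ·│7
6│· · ♞ · · · · ♟│6
5│· · · · · · · ·│5
4│♙ · · · · · · ·│4
3│· · · · · ♘ · ·│3
2│· ♙ ♙ ♙ ♙ ♙ ♙ ♙│2
1│♖ ♘ ♗ ♕ ♔ ♗ · ♖│1
  ─────────────────
  a b c d e f g h

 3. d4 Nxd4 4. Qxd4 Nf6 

  a b c d e f g h
  ─────────────────
8│♜ · ♝ ♛ ♚ ♝ · ♜│8
7│♟ ♟ ♟ ♟ ♟ ♟ ♟ ·│7
6│· · · · · ♞ · ♟│6
5│· · · · · · · ·│5
4│♙ · · ♕ · · · ·│4
3│· · · · · ♘ · ·│3
2│· ♙ ♙ · ♙ ♙ ♙ ♙│2
1│♖ ♘ ♗ · ♔ ♗ · ♖│1
  ─────────────────
  a b c d e f g h

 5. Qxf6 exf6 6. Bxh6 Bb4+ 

  a b c d e f g h
  ─────────────────
8│♜ · ♝ ♛ ♚ · · ♜│8
7│♟ ♟ ♟ ♟ · ♟ ♟ ·│7
6│· · · · · ♟ · ♗│6
5│· · · · · · · ·│5
4│♙ ♝ · · · · · ·│4
3│· · · · · ♘ · ·│3
2│· ♙ ♙ · ♙ ♙ ♙ ♙│2
1│♖ ♘ · · ♔ ♗ · ♖│1
  ─────────────────
  a b c d e f g h

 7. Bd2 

  a b c d e f g h
  ─────────────────
8│♜ · ♝ ♛ ♚ · · ♜│8
7│♟ ♟ ♟ ♟ · ♟ ♟ ·│7
6│· · · · · ♟ · ·│6
5│· · · · · · · ·│5
4│♙ ♝ · · · · · ·│4
3│· · · · · ♘ · ·│3
2│· ♙ ♙ ♗ ♙ ♙ ♙ ♙│2
1│♖ ♘ · · ♔ ♗ · ♖│1
  ─────────────────
  a b c d e f g h


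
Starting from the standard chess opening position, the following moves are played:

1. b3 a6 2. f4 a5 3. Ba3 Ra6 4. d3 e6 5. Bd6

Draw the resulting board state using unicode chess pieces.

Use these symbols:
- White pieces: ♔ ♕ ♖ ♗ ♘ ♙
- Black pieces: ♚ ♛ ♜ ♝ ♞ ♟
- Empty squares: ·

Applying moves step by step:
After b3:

♜ ♞ ♝ ♛ ♚ ♝ ♞ ♜
♟ ♟ ♟ ♟ ♟ ♟ ♟ ♟
· · · · · · · ·
· · · · · · · ·
· · · · · · · ·
· ♙ · · · · · ·
♙ · ♙ ♙ ♙ ♙ ♙ ♙
♖ ♘ ♗ ♕ ♔ ♗ ♘ ♖


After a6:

♜ ♞ ♝ ♛ ♚ ♝ ♞ ♜
· ♟ ♟ ♟ ♟ ♟ ♟ ♟
♟ · · · · · · ·
· · · · · · · ·
· · · · · · · ·
· ♙ · · · · · ·
♙ · ♙ ♙ ♙ ♙ ♙ ♙
♖ ♘ ♗ ♕ ♔ ♗ ♘ ♖


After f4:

♜ ♞ ♝ ♛ ♚ ♝ ♞ ♜
· ♟ ♟ ♟ ♟ ♟ ♟ ♟
♟ · · · · · · ·
· · · · · · · ·
· · · · · ♙ · ·
· ♙ · · · · · ·
♙ · ♙ ♙ ♙ · ♙ ♙
♖ ♘ ♗ ♕ ♔ ♗ ♘ ♖


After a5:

♜ ♞ ♝ ♛ ♚ ♝ ♞ ♜
· ♟ ♟ ♟ ♟ ♟ ♟ ♟
· · · · · · · ·
♟ · · · · · · ·
· · · · · ♙ · ·
· ♙ · · · · · ·
♙ · ♙ ♙ ♙ · ♙ ♙
♖ ♘ ♗ ♕ ♔ ♗ ♘ ♖


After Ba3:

♜ ♞ ♝ ♛ ♚ ♝ ♞ ♜
· ♟ ♟ ♟ ♟ ♟ ♟ ♟
· · · · · · · ·
♟ · · · · · · ·
· · · · · ♙ · ·
♗ ♙ · · · · · ·
♙ · ♙ ♙ ♙ · ♙ ♙
♖ ♘ · ♕ ♔ ♗ ♘ ♖


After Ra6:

· ♞ ♝ ♛ ♚ ♝ ♞ ♜
· ♟ ♟ ♟ ♟ ♟ ♟ ♟
♜ · · · · · · ·
♟ · · · · · · ·
· · · · · ♙ · ·
♗ ♙ · · · · · ·
♙ · ♙ ♙ ♙ · ♙ ♙
♖ ♘ · ♕ ♔ ♗ ♘ ♖


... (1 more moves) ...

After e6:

· ♞ ♝ ♛ ♚ ♝ ♞ ♜
· ♟ ♟ ♟ · ♟ ♟ ♟
♜ · · · ♟ · · ·
♟ · · · · · · ·
· · · · · ♙ · ·
♗ ♙ · ♙ · · · ·
♙ · ♙ · ♙ · ♙ ♙
♖ ♘ · ♕ ♔ ♗ ♘ ♖


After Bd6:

· ♞ ♝ ♛ ♚ ♝ ♞ ♜
· ♟ ♟ ♟ · ♟ ♟ ♟
♜ · · ♗ ♟ · · ·
♟ · · · · · · ·
· · · · · ♙ · ·
· ♙ · ♙ · · · ·
♙ · ♙ · ♙ · ♙ ♙
♖ ♘ · ♕ ♔ ♗ ♘ ♖



  a b c d e f g h
  ─────────────────
8│· ♞ ♝ ♛ ♚ ♝ ♞ ♜│8
7│· ♟ ♟ ♟ · ♟ ♟ ♟│7
6│♜ · · ♗ ♟ · · ·│6
5│♟ · · · · · · ·│5
4│· · · · · ♙ · ·│4
3│· ♙ · ♙ · · · ·│3
2│♙ · ♙ · ♙ · ♙ ♙│2
1│♖ ♘ · ♕ ♔ ♗ ♘ ♖│1
  ─────────────────
  a b c d e f g h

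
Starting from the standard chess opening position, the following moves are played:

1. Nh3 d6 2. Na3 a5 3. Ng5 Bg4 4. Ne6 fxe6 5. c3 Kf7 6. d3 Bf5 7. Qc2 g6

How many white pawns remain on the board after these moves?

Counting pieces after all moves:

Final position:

  a b c d e f g h
  ─────────────────
8│♜ ♞ · ♛ · ♝ ♞ ♜│8
7│· ♟ ♟ · ♟ ♚ · ♟│7
6│· · · ♟ ♟ · ♟ ·│6
5│♟ · · · · ♝ · ·│5
4│· · · · · · · ·│4
3│♘ · ♙ ♙ · · · ·│3
2│♙ ♙ ♕ · ♙ ♙ ♙ ♙│2
1│♖ · ♗ · ♔ ♗ · ♖│1
  ─────────────────
  a b c d e f g h


8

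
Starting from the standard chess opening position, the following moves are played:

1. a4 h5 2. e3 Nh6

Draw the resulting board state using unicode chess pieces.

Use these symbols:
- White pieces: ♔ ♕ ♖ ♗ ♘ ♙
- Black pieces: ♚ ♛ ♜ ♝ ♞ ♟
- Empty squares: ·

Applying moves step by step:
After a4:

♜ ♞ ♝ ♛ ♚ ♝ ♞ ♜
♟ ♟ ♟ ♟ ♟ ♟ ♟ ♟
· · · · · · · ·
· · · · · · · ·
♙ · · · · · · ·
· · · · · · · ·
· ♙ ♙ ♙ ♙ ♙ ♙ ♙
♖ ♘ ♗ ♕ ♔ ♗ ♘ ♖


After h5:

♜ ♞ ♝ ♛ ♚ ♝ ♞ ♜
♟ ♟ ♟ ♟ ♟ ♟ ♟ ·
· · · · · · · ·
· · · · · · · ♟
♙ · · · · · · ·
· · · · · · · ·
· ♙ ♙ ♙ ♙ ♙ ♙ ♙
♖ ♘ ♗ ♕ ♔ ♗ ♘ ♖


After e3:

♜ ♞ ♝ ♛ ♚ ♝ ♞ ♜
♟ ♟ ♟ ♟ ♟ ♟ ♟ ·
· · · · · · · ·
· · · · · · · ♟
♙ · · · · · · ·
· · · · ♙ · · ·
· ♙ ♙ ♙ · ♙ ♙ ♙
♖ ♘ ♗ ♕ ♔ ♗ ♘ ♖


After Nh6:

♜ ♞ ♝ ♛ ♚ ♝ · ♜
♟ ♟ ♟ ♟ ♟ ♟ ♟ ·
· · · · · · · ♞
· · · · · · · ♟
♙ · · · · · · ·
· · · · ♙ · · ·
· ♙ ♙ ♙ · ♙ ♙ ♙
♖ ♘ ♗ ♕ ♔ ♗ ♘ ♖



  a b c d e f g h
  ─────────────────
8│♜ ♞ ♝ ♛ ♚ ♝ · ♜│8
7│♟ ♟ ♟ ♟ ♟ ♟ ♟ ·│7
6│· · · · · · · ♞│6
5│· · · · · · · ♟│5
4│♙ · · · · · · ·│4
3│· · · · ♙ · · ·│3
2│· ♙ ♙ ♙ · ♙ ♙ ♙│2
1│♖ ♘ ♗ ♕ ♔ ♗ ♘ ♖│1
  ─────────────────
  a b c d e f g h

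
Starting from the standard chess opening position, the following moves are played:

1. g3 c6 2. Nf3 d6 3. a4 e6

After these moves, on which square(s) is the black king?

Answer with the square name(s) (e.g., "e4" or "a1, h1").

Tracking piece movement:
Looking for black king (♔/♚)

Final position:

  a b c d e f g h
  ─────────────────
8│♜ ♞ ♝ ♛ ♚ ♝ ♞ ♜│8
7│♟ ♟ · · · ♟ ♟ ♟│7
6│· · ♟ ♟ ♟ · · ·│6
5│· · · · · · · ·│5
4│♙ · · · · · · ·│4
3│· · · · · ♘ ♙ ·│3
2│· ♙ ♙ ♙ ♙ ♙ · ♙│2
1│♖ ♘ ♗ ♕ ♔ ♗ · ♖│1
  ─────────────────
  a b c d e f g h


e8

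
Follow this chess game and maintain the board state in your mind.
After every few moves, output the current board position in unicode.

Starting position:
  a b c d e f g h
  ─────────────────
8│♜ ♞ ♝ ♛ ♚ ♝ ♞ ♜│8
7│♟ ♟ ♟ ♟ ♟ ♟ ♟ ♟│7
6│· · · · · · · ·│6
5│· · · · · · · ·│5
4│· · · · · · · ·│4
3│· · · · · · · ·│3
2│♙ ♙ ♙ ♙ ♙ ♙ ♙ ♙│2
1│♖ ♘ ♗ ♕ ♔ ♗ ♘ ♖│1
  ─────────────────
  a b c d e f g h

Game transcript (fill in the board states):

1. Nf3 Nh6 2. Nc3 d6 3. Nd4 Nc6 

  a b c d e f g h
  ─────────────────
8│♜ · ♝ ♛ ♚ ♝ · ♜│8
7│♟ ♟ ♟ · ♟ ♟ ♟ ♟│7
6│· · ♞ ♟ · · · ♞│6
5│· · · · · · · ·│5
4│· · · ♘ · · · ·│4
3│· · ♘ · · · · ·│3
2│♙ ♙ ♙ ♙ ♙ ♙ ♙ ♙│2
1│♖ · ♗ ♕ ♔ ♗ · ♖│1
  ─────────────────
  a b c d e f g h

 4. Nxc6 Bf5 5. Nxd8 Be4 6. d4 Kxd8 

  a b c d e f g h
  ─────────────────
8│♜ · · ♚ · ♝ · ♜│8
7│♟ ♟ ♟ · ♟ ♟ ♟ ♟│7
6│· · · ♟ · · · ♞│6
5│· · · · · · · ·│5
4│· · · ♙ ♝ · · ·│4
3│· · ♘ · · · · ·│3
2│♙ ♙ ♙ · ♙ ♙ ♙ ♙│2
1│♖ · ♗ ♕ ♔ ♗ · ♖│1
  ─────────────────
  a b c d e f g h

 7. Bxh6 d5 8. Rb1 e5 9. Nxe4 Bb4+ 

  a b c d e f g h
  ─────────────────
8│♜ · · ♚ · · · ♜│8
7│♟ ♟ ♟ · · ♟ ♟ ♟│7
6│· · · · · · · ♗│6
5│· · · ♟ ♟ · · ·│5
4│· ♝ · ♙ ♘ · · ·│4
3│· · · · · · · ·│3
2│♙ ♙ ♙ · ♙ ♙ ♙ ♙│2
1│· ♖ · ♕ ♔ ♗ · ♖│1
  ─────────────────
  a b c d e f g h

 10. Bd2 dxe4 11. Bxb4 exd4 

  a b c d e f g h
  ─────────────────
8│♜ · · ♚ · · · ♜│8
7│♟ ♟ ♟ · · ♟ ♟ ♟│7
6│· · · · · · · ·│6
5│· · · · · · · ·│5
4│· ♗ · ♟ ♟ · · ·│4
3│· · · · · · · ·│3
2│♙ ♙ ♙ · ♙ ♙ ♙ ♙│2
1│· ♖ · ♕ ♔ ♗ · ♖│1
  ─────────────────
  a b c d e f g h


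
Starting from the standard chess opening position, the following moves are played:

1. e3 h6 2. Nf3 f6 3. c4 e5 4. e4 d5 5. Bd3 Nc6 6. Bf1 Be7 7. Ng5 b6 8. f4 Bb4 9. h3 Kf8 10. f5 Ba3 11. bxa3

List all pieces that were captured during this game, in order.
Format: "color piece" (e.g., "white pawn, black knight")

Tracking captures:
  bxa3: captured black bishop

black bishop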